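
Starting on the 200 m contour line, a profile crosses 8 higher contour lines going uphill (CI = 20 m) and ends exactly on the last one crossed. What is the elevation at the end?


elevation = 200 + 8 * 20 = 360 m

360 m


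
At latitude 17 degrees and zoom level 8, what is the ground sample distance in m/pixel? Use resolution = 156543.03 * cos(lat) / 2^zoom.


res = 156543.03 * cos(17) / 2^8 = 156543.03 * 0.95630476 / 256 = 584.78 m/pixel

584.78 m/pixel


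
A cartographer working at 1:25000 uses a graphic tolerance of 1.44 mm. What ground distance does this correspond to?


ground = 1.44 mm * 25000 / 1000 = 36.0 m

36.0 m


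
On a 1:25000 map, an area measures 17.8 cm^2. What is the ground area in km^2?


ground_area = 17.8 * (25000/100)^2 = 1112500.0 m^2 = 1.1125 km^2 ≈ 1.113 km^2

1.113 km^2


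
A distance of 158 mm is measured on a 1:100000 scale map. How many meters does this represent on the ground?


ground = 158 mm * 100000 / 1000 = 15800.0 m

15800.0 m


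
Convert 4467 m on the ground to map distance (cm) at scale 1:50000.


map_cm = 4467 * 100 / 50000 = 8.934 cm ≈ 8.93 cm

8.93 cm


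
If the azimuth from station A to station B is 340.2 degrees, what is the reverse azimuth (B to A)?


back azimuth = (340.2 + 180) mod 360 = 160.2 degrees

160.2 degrees


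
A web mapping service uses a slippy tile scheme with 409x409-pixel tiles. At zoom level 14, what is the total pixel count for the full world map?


tiles per axis = 2^14 = 16384
total tiles = 16384^2 = 268435456
pixels per axis = 16384 * 409 = 6701056
total pixels = 6701056^2 = 44904151515136

44904151515136 pixels


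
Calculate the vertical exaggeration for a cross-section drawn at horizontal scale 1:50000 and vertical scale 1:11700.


VE = horizontal_scale / vertical_scale = 50000 / 11700 ≈ 4.3

4.3x


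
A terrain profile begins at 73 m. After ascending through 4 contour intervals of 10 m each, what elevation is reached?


elevation = 73 + 4 * 10 = 113 m

113 m


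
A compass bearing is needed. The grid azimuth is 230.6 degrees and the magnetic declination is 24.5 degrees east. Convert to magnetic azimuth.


magnetic azimuth = grid azimuth - declination (east +ve)
mag_az = 230.6 - 24.5 = 206.1 degrees

206.1 degrees


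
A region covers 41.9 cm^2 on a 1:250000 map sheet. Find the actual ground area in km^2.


ground_area = 41.9 * (250000/100)^2 = 261875000.0 m^2 = 261.875 km^2

261.875 km^2


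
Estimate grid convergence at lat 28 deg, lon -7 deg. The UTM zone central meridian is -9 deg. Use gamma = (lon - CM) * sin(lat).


gamma = (-7 - -9) * sin(28) = 2 * 0.469472 = 0.939 degrees

0.939 degrees


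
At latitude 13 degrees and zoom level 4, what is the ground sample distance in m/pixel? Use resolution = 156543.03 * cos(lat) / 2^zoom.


res = 156543.03 * cos(13) / 2^4 = 156543.03 * 0.97437006 / 16 = 9533.18 m/pixel

9533.18 m/pixel


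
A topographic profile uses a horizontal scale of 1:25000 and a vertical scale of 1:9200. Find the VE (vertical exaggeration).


VE = horizontal_scale / vertical_scale = 25000 / 9200 ≈ 2.7

2.7x


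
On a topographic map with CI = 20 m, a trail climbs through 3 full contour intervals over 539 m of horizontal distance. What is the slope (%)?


elevation change = 3 * 20 = 60 m
slope = 60 / 539 * 100 = 11.1%

11.1%


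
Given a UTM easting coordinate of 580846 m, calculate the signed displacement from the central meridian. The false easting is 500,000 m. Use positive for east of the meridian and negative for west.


displacement = 580846 - 500000 = 80846 m

80846 m


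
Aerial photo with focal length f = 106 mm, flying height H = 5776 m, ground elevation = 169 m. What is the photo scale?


scale = f / (H - h) = 106 mm / 5607 m = 106 / 5607000 = 1:52896

1:52896


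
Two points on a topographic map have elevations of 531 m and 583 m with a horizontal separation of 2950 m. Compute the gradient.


gradient = (583 - 531) / 2950 = 52 / 2950 = 0.0176

0.0176


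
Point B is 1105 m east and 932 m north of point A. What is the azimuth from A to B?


az = atan2(1105, 932) = 49.9 deg
adjusted to 0-360: 49.9 degrees

49.9 degrees


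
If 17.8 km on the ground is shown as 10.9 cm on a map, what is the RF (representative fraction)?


ground = 17.8 km = 1780000 cm; RF denominator = ground / map = 1780000 / 10.9 ≈ 163303; RF = 1:163303

1:163303


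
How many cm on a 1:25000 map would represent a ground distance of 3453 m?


map_cm = 3453 * 100 / 25000 = 13.812 cm ≈ 13.81 cm

13.81 cm


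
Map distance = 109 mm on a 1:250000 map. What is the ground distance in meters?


ground = 109 mm * 250000 / 1000 = 27250.0 m

27250.0 m


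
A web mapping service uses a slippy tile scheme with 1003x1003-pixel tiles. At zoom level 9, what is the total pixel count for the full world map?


tiles per axis = 2^9 = 512
total tiles = 512^2 = 262144
pixels per axis = 512 * 1003 = 513536
total pixels = 513536^2 = 263719223296

263719223296 pixels


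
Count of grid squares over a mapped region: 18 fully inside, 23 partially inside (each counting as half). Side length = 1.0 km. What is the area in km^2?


effective squares = 18 + 23 * 0.5 = 29.5
area = 29.5 * 1.0 = 29.5 km^2

29.5 km^2


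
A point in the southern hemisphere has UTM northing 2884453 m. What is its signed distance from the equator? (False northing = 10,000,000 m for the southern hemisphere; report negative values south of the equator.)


For southern: actual = 2884453 - 10000000 = -7115547 m

-7115547 m


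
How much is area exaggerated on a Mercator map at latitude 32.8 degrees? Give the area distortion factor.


area_distortion = 1/cos^2(32.8) = 1.415

1.415


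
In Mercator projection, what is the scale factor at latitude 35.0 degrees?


SF = 1 / cos(35.0) = 1 / 0.819152 = 1.221

1.221


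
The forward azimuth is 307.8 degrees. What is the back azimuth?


back azimuth = (307.8 + 180) mod 360 = 127.8 degrees

127.8 degrees


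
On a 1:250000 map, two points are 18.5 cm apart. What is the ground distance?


ground = 18.5 cm * 250000 / 100 = 46250.0 m = 46.25 km

46.25 km


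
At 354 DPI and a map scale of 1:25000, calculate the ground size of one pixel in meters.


pixel_cm = 2.54 / 354 ≈ 0.007175 cm
ground = pixel_cm * 25000 / 100 = 2.54 * 25000 / (354 * 100) = 63500 / 35400 ≈ 1.79 m

1.79 m


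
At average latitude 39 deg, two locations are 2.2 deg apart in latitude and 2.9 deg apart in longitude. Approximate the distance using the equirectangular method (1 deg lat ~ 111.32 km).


dlat_km = 2.2 * 111.32 = 244.904
dlon_km = 2.9 * 111.32 * cos(39) ≈ 250.884
dist = sqrt(244.904^2 + 250.884^2) ≈ 350.6 km

350.6 km


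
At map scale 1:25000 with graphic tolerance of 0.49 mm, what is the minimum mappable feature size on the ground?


ground = 0.49 mm * 25000 / 1000 = 12.25 m

12.25 m


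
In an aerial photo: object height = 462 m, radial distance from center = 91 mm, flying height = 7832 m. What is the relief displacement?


d = h * r / H = 462 * 91 / 7832 = 5.37 mm

5.37 mm


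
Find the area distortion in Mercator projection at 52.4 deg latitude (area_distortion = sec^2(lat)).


area_distortion = 1/cos^2(52.4) = 2.686

2.686


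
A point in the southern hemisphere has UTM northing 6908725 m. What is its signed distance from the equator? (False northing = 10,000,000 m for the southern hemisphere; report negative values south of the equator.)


For southern: actual = 6908725 - 10000000 = -3091275 m

-3091275 m


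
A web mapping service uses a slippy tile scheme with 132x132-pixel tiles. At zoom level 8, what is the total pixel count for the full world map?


tiles per axis = 2^8 = 256
total tiles = 256^2 = 65536
pixels per axis = 256 * 132 = 33792
total pixels = 33792^2 = 1141899264

1141899264 pixels


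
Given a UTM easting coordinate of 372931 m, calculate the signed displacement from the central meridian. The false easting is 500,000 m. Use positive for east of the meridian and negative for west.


displacement = 372931 - 500000 = -127069 m

-127069 m


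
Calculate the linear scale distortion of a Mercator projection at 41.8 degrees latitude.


SF = 1 / cos(41.8) = 1 / 0.745476 = 1.341

1.341


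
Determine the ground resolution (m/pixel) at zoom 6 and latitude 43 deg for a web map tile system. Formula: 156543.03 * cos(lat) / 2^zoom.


res = 156543.03 * cos(43) / 2^6 = 156543.03 * 0.7313537 / 64 = 1788.88 m/pixel

1788.88 m/pixel


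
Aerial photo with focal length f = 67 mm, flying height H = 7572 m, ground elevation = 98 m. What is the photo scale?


scale = f / (H - h) = 67 mm / 7474 m = 67 / 7474000 = 1:111552

1:111552


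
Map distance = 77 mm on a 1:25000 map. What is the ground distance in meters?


ground = 77 mm * 25000 / 1000 = 1925.0 m

1925.0 m


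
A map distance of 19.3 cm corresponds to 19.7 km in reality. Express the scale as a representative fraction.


ground = 19.7 km = 1970000 cm; RF denominator = ground / map = 1970000 / 19.3 ≈ 102073; RF = 1:102073

1:102073


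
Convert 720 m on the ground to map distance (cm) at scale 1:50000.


map_cm = 720 * 100 / 50000 = 1.44 cm

1.44 cm


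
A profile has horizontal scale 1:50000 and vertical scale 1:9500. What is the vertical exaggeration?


VE = horizontal_scale / vertical_scale = 50000 / 9500 ≈ 5.3

5.3x


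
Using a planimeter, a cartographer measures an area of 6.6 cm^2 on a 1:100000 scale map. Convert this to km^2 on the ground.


ground_area = 6.6 * (100000/100)^2 = 6600000.0 m^2 = 6.6 km^2

6.6 km^2


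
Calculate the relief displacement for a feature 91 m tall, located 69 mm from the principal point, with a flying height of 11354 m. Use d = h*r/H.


d = h * r / H = 91 * 69 / 11354 = 0.55 mm

0.55 mm


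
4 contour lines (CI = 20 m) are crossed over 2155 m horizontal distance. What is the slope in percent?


elevation change = 4 * 20 = 80 m
slope = 80 / 2155 * 100 = 3.7%

3.7%


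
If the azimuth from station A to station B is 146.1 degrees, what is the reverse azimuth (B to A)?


back azimuth = (146.1 + 180) mod 360 = 326.1 degrees

326.1 degrees


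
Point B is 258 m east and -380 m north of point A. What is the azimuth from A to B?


az = atan2(258, -380) = 145.8 deg
adjusted to 0-360: 145.8 degrees

145.8 degrees


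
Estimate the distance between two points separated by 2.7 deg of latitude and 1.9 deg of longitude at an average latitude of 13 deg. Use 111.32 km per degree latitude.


dlat_km = 2.7 * 111.32 = 300.564
dlon_km = 1.9 * 111.32 * cos(13) ≈ 206.087
dist = sqrt(300.564^2 + 206.087^2) ≈ 364.4 km

364.4 km


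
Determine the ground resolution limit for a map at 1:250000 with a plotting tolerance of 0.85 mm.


ground = 0.85 mm * 250000 / 1000 = 212.5 m

212.5 m


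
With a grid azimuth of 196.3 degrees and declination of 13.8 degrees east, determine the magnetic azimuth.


magnetic azimuth = grid azimuth - declination (east +ve)
mag_az = 196.3 - 13.8 = 182.5 degrees

182.5 degrees


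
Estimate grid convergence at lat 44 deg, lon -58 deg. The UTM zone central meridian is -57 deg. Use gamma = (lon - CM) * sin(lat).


gamma = (-58 - -57) * sin(44) = -1 * 0.694658 = -0.695 degrees

-0.695 degrees


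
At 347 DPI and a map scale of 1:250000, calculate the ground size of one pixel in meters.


pixel_cm = 2.54 / 347 ≈ 0.00732 cm
ground = pixel_cm * 250000 / 100 = 2.54 * 250000 / (347 * 100) = 635000 / 34700 ≈ 18.3 m

18.3 m


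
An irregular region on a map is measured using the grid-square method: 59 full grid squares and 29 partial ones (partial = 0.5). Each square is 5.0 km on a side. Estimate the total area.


effective squares = 59 + 29 * 0.5 = 73.5
area = 73.5 * 25.0 = 1837.5 km^2

1837.5 km^2


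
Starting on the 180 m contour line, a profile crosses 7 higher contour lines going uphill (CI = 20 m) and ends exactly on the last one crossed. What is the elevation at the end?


elevation = 180 + 7 * 20 = 320 m

320 m


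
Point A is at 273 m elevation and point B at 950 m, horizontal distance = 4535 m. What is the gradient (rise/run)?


gradient = (950 - 273) / 4535 = 677 / 4535 = 0.1493

0.1493


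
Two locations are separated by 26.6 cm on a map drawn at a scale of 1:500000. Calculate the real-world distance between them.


ground = 26.6 cm * 500000 / 100 = 133000.0 m = 133.0 km

133.0 km


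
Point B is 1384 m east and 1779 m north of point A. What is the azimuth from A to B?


az = atan2(1384, 1779) = 37.9 deg
adjusted to 0-360: 37.9 degrees

37.9 degrees


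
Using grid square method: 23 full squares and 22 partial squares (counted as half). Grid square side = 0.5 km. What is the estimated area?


effective squares = 23 + 22 * 0.5 = 34.0
area = 34.0 * 0.25 = 8.5 km^2

8.5 km^2


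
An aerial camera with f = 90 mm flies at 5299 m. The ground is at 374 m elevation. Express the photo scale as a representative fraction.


scale = f / (H - h) = 90 mm / 4925 m = 90 / 4925000 = 1:54722

1:54722


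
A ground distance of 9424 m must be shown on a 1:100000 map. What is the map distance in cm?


map_cm = 9424 * 100 / 100000 = 9.424 cm ≈ 9.42 cm

9.42 cm


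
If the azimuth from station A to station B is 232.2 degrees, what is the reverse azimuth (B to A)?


back azimuth = (232.2 + 180) mod 360 = 52.2 degrees

52.2 degrees


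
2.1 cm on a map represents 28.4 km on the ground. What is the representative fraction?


ground = 28.4 km = 2840000 cm; RF denominator = ground / map = 2840000 / 2.1 ≈ 1352381; RF = 1:1352381

1:1352381


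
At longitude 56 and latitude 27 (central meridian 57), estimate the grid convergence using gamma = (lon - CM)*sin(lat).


gamma = (56 - 57) * sin(27) = -1 * 0.45399 = -0.454 degrees

-0.454 degrees


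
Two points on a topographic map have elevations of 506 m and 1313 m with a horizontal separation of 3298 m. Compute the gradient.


gradient = (1313 - 506) / 3298 = 807 / 3298 = 0.2447

0.2447


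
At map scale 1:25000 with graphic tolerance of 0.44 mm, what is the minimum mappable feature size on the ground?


ground = 0.44 mm * 25000 / 1000 = 11.0 m

11.0 m


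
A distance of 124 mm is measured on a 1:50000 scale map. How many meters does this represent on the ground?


ground = 124 mm * 50000 / 1000 = 6200.0 m

6200.0 m


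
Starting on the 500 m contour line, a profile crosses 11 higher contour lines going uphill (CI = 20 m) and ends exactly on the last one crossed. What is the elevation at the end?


elevation = 500 + 11 * 20 = 720 m

720 m


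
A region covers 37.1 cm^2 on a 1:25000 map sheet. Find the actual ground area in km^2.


ground_area = 37.1 * (25000/100)^2 = 2318750.0 m^2 = 2.31875 km^2 ≈ 2.319 km^2

2.319 km^2


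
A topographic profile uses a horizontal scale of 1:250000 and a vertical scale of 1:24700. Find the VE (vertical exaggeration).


VE = horizontal_scale / vertical_scale = 250000 / 24700 ≈ 10.1

10.1x


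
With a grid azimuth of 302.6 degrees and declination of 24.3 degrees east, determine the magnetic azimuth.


magnetic azimuth = grid azimuth - declination (east +ve)
mag_az = 302.6 - 24.3 = 278.3 degrees

278.3 degrees


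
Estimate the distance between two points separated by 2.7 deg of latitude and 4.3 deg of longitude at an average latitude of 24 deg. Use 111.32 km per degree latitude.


dlat_km = 2.7 * 111.32 = 300.564
dlon_km = 4.3 * 111.32 * cos(24) ≈ 437.292
dist = sqrt(300.564^2 + 437.292^2) ≈ 530.6 km

530.6 km


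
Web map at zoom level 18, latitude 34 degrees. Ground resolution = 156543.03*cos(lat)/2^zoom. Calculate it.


res = 156543.03 * cos(34) / 2^18 = 156543.03 * 0.82903757 / 262144 = 0.5 m/pixel

0.5 m/pixel


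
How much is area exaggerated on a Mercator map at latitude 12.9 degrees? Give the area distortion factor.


area_distortion = 1/cos^2(12.9) = 1.052

1.052


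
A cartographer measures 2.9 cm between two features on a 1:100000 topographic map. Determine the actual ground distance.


ground = 2.9 cm * 100000 / 100 = 2900.0 m = 2.9 km

2.9 km


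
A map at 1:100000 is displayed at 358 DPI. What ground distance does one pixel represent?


pixel_cm = 2.54 / 358 ≈ 0.007095 cm
ground = pixel_cm * 100000 / 100 = 2.54 * 100000 / (358 * 100) = 254000 / 35800 ≈ 7.09 m

7.09 m


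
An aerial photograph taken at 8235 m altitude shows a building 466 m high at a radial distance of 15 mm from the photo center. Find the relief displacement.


d = h * r / H = 466 * 15 / 8235 = 0.85 mm

0.85 mm


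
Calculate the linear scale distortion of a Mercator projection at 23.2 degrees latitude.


SF = 1 / cos(23.2) = 1 / 0.919135 = 1.088

1.088


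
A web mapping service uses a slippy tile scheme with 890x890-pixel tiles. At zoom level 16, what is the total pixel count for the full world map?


tiles per axis = 2^16 = 65536
total tiles = 65536^2 = 4294967296
pixels per axis = 65536 * 890 = 58327040
total pixels = 58327040^2 = 3402043595161600

3402043595161600 pixels


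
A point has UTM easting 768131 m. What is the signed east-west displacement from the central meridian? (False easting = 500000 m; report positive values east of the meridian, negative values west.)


displacement = 768131 - 500000 = 268131 m

268131 m


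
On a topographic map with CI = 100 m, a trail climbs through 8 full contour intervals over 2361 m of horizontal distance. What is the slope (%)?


elevation change = 8 * 100 = 800 m
slope = 800 / 2361 * 100 = 33.9%

33.9%


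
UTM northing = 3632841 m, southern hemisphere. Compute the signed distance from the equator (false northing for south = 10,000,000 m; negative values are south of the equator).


For southern: actual = 3632841 - 10000000 = -6367159 m

-6367159 m


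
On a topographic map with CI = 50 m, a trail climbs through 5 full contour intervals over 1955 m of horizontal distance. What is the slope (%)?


elevation change = 5 * 50 = 250 m
slope = 250 / 1955 * 100 = 12.8%

12.8%


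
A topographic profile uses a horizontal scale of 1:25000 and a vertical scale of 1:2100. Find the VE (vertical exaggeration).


VE = horizontal_scale / vertical_scale = 25000 / 2100 ≈ 11.9

11.9x


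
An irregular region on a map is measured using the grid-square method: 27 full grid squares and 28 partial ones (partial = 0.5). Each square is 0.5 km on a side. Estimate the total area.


effective squares = 27 + 28 * 0.5 = 41.0
area = 41.0 * 0.25 = 10.25 km^2

10.25 km^2


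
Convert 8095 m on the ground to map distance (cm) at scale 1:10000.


map_cm = 8095 * 100 / 10000 = 80.95 cm

80.95 cm


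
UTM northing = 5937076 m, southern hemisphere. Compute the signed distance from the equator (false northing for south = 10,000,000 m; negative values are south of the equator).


For southern: actual = 5937076 - 10000000 = -4062924 m

-4062924 m


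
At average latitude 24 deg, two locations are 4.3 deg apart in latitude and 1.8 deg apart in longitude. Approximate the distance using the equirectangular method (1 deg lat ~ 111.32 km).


dlat_km = 4.3 * 111.32 = 478.676
dlon_km = 1.8 * 111.32 * cos(24) ≈ 183.053
dist = sqrt(478.676^2 + 183.053^2) ≈ 512.5 km

512.5 km


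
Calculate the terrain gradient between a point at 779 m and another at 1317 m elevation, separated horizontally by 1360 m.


gradient = (1317 - 779) / 1360 = 538 / 1360 = 0.3956

0.3956


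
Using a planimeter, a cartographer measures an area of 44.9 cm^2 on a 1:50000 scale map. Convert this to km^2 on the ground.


ground_area = 44.9 * (50000/100)^2 = 11225000.0 m^2 = 11.225 km^2

11.225 km^2


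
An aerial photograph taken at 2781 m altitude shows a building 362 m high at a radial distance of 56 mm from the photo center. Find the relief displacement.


d = h * r / H = 362 * 56 / 2781 = 7.29 mm

7.29 mm


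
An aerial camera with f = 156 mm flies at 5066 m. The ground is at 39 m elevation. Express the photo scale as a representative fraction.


scale = f / (H - h) = 156 mm / 5027 m = 156 / 5027000 = 1:32224

1:32224


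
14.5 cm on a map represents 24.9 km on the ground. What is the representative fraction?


ground = 24.9 km = 2490000 cm; RF denominator = ground / map = 2490000 / 14.5 ≈ 171724; RF = 1:171724

1:171724


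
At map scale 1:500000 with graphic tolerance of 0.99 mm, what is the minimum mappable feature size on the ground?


ground = 0.99 mm * 500000 / 1000 = 495.0 m

495.0 m


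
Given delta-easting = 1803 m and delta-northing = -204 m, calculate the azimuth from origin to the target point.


az = atan2(1803, -204) = 96.5 deg
adjusted to 0-360: 96.5 degrees

96.5 degrees


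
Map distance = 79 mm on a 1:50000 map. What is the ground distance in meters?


ground = 79 mm * 50000 / 1000 = 3950.0 m

3950.0 m


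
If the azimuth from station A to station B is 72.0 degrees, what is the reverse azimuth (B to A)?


back azimuth = (72.0 + 180) mod 360 = 252.0 degrees

252.0 degrees


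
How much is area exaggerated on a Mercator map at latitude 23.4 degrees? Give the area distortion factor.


area_distortion = 1/cos^2(23.4) = 1.187

1.187


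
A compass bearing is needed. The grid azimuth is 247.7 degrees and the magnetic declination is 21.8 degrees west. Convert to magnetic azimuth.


magnetic azimuth = grid azimuth - declination (east +ve)
mag_az = 247.7 - -21.8 = 269.5 degrees

269.5 degrees


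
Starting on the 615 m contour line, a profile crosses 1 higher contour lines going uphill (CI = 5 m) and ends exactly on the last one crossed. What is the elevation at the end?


elevation = 615 + 1 * 5 = 620 m

620 m


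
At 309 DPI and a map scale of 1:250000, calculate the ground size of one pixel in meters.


pixel_cm = 2.54 / 309 ≈ 0.00822 cm
ground = pixel_cm * 250000 / 100 = 2.54 * 250000 / (309 * 100) = 635000 / 30900 ≈ 20.55 m

20.55 m


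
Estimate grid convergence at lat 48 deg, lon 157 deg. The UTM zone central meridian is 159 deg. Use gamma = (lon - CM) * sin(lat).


gamma = (157 - 159) * sin(48) = -2 * 0.743145 = -1.486 degrees

-1.486 degrees


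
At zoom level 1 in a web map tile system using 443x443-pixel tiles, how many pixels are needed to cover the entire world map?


tiles per axis = 2^1 = 2
total tiles = 2^2 = 4
pixels per axis = 2 * 443 = 886
total pixels = 886^2 = 784996

784996 pixels


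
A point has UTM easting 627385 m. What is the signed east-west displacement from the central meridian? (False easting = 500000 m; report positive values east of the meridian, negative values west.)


displacement = 627385 - 500000 = 127385 m

127385 m


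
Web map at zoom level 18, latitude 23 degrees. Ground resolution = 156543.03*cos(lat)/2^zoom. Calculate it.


res = 156543.03 * cos(23) / 2^18 = 156543.03 * 0.92050485 / 262144 = 0.55 m/pixel

0.55 m/pixel


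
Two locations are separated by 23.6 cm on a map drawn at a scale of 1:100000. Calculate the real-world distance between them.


ground = 23.6 cm * 100000 / 100 = 23600.0 m = 23.6 km

23.6 km


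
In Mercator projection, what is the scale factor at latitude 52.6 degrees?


SF = 1 / cos(52.6) = 1 / 0.607376 = 1.646

1.646


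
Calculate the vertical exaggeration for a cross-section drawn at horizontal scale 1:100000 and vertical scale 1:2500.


VE = horizontal_scale / vertical_scale = 100000 / 2500 = 40.0

40.0x


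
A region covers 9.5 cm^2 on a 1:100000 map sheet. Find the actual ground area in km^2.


ground_area = 9.5 * (100000/100)^2 = 9500000.0 m^2 = 9.5 km^2

9.5 km^2


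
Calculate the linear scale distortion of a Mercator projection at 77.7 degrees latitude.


SF = 1 / cos(77.7) = 1 / 0.21303 = 4.694

4.694


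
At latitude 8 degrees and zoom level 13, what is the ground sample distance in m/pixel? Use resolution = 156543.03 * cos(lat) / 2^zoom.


res = 156543.03 * cos(8) / 2^13 = 156543.03 * 0.99026807 / 8192 = 18.92 m/pixel

18.92 m/pixel


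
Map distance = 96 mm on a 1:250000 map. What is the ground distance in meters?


ground = 96 mm * 250000 / 1000 = 24000.0 m

24000.0 m


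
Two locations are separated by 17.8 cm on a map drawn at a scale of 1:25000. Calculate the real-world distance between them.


ground = 17.8 cm * 25000 / 100 = 4450.0 m = 4.45 km

4.45 km


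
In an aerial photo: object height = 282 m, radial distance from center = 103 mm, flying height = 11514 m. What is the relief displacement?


d = h * r / H = 282 * 103 / 11514 = 2.52 mm

2.52 mm


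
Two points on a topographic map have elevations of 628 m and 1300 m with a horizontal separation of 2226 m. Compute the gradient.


gradient = (1300 - 628) / 2226 = 672 / 2226 = 0.3019

0.3019


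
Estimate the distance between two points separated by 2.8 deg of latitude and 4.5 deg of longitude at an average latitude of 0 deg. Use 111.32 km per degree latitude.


dlat_km = 2.8 * 111.32 = 311.696
dlon_km = 4.5 * 111.32 * cos(0) ≈ 500.94
dist = sqrt(311.696^2 + 500.94^2) ≈ 590.0 km

590.0 km


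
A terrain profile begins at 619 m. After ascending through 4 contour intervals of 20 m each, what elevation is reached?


elevation = 619 + 4 * 20 = 699 m

699 m


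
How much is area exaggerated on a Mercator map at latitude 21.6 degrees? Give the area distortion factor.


area_distortion = 1/cos^2(21.6) = 1.157

1.157


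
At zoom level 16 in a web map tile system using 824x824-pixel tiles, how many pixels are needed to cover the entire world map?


tiles per axis = 2^16 = 65536
total tiles = 65536^2 = 4294967296
pixels per axis = 65536 * 824 = 54001664
total pixels = 54001664^2 = 2916179714768896

2916179714768896 pixels


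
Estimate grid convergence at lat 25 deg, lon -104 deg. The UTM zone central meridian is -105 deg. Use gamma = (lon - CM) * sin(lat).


gamma = (-104 - -105) * sin(25) = 1 * 0.422618 = 0.423 degrees

0.423 degrees


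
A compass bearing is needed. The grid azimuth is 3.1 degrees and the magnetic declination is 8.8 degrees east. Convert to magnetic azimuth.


magnetic azimuth = grid azimuth - declination (east +ve)
mag_az = 3.1 - 8.8 = 354.3 degrees

354.3 degrees


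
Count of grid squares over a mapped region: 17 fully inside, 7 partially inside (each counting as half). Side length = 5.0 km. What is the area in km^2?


effective squares = 17 + 7 * 0.5 = 20.5
area = 20.5 * 25.0 = 512.5 km^2

512.5 km^2


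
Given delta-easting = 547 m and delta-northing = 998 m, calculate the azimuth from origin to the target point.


az = atan2(547, 998) = 28.7 deg
adjusted to 0-360: 28.7 degrees

28.7 degrees


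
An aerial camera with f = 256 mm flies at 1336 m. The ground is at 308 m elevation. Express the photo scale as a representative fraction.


scale = f / (H - h) = 256 mm / 1028 m = 256 / 1028000 = 1:4016

1:4016


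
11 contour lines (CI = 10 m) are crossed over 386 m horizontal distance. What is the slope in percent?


elevation change = 11 * 10 = 110 m
slope = 110 / 386 * 100 = 28.5%

28.5%


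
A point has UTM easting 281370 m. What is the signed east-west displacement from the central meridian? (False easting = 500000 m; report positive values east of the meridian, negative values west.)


displacement = 281370 - 500000 = -218630 m

-218630 m


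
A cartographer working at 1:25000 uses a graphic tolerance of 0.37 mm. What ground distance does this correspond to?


ground = 0.37 mm * 25000 / 1000 = 9.25 m

9.25 m


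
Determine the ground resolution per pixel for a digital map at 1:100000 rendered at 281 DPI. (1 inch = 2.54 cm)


pixel_cm = 2.54 / 281 ≈ 0.009039 cm
ground = pixel_cm * 100000 / 100 = 2.54 * 100000 / (281 * 100) = 254000 / 28100 ≈ 9.04 m

9.04 m


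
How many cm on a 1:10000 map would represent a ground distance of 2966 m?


map_cm = 2966 * 100 / 10000 = 29.66 cm

29.66 cm


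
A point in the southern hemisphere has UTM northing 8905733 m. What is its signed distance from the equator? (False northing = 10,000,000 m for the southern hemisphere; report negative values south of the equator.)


For southern: actual = 8905733 - 10000000 = -1094267 m

-1094267 m


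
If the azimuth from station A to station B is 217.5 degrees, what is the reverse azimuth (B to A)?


back azimuth = (217.5 + 180) mod 360 = 37.5 degrees

37.5 degrees


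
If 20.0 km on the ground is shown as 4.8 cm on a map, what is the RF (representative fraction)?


ground = 20.0 km = 2000000 cm; RF denominator = ground / map = 2000000 / 4.8 ≈ 416667; RF = 1:416667

1:416667


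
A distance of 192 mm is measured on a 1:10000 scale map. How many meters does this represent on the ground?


ground = 192 mm * 10000 / 1000 = 1920.0 m

1920.0 m


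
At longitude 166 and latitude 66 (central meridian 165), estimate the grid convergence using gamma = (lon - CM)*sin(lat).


gamma = (166 - 165) * sin(66) = 1 * 0.913545 = 0.914 degrees

0.914 degrees


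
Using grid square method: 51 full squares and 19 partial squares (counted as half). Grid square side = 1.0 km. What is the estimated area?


effective squares = 51 + 19 * 0.5 = 60.5
area = 60.5 * 1.0 = 60.5 km^2

60.5 km^2


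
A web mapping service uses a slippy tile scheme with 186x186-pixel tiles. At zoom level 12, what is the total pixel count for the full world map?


tiles per axis = 2^12 = 4096
total tiles = 4096^2 = 16777216
pixels per axis = 4096 * 186 = 761856
total pixels = 761856^2 = 580424564736

580424564736 pixels


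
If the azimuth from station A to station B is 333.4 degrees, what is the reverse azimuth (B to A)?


back azimuth = (333.4 + 180) mod 360 = 153.4 degrees

153.4 degrees


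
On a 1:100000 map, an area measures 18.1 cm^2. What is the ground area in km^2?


ground_area = 18.1 * (100000/100)^2 = 18100000.0 m^2 = 18.1 km^2

18.1 km^2


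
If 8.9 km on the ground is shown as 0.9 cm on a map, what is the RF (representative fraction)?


ground = 8.9 km = 890000 cm; RF denominator = ground / map = 890000 / 0.9 ≈ 988889; RF = 1:988889

1:988889


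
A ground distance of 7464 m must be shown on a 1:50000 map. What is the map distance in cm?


map_cm = 7464 * 100 / 50000 = 14.928 cm ≈ 14.93 cm

14.93 cm


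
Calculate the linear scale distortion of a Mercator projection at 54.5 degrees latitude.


SF = 1 / cos(54.5) = 1 / 0.580703 = 1.722

1.722


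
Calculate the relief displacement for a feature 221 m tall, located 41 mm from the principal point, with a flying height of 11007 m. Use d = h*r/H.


d = h * r / H = 221 * 41 / 11007 = 0.82 mm

0.82 mm


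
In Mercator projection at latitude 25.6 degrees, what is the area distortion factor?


area_distortion = 1/cos^2(25.6) = 1.23

1.23


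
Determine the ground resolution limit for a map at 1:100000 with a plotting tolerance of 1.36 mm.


ground = 1.36 mm * 100000 / 1000 = 136.0 m

136.0 m


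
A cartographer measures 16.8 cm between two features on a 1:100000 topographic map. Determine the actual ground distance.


ground = 16.8 cm * 100000 / 100 = 16800.0 m = 16.8 km

16.8 km


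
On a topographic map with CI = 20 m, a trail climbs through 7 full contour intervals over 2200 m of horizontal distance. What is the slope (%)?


elevation change = 7 * 20 = 140 m
slope = 140 / 2200 * 100 = 6.4%

6.4%


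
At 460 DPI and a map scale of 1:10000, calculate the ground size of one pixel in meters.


pixel_cm = 2.54 / 460 ≈ 0.005522 cm
ground = pixel_cm * 10000 / 100 = 2.54 * 10000 / (460 * 100) = 25400 / 46000 ≈ 0.55 m

0.55 m


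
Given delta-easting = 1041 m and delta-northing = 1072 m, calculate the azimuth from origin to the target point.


az = atan2(1041, 1072) = 44.2 deg
adjusted to 0-360: 44.2 degrees

44.2 degrees


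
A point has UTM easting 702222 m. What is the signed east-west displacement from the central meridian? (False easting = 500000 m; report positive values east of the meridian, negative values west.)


displacement = 702222 - 500000 = 202222 m

202222 m


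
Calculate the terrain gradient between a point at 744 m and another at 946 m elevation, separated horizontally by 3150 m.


gradient = (946 - 744) / 3150 = 202 / 3150 = 0.0641

0.0641


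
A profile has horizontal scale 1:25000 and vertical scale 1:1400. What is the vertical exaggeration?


VE = horizontal_scale / vertical_scale = 25000 / 1400 ≈ 17.9

17.9x


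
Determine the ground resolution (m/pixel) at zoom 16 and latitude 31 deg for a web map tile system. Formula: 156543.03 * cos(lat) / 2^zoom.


res = 156543.03 * cos(31) / 2^16 = 156543.03 * 0.8571673 / 65536 = 2.05 m/pixel

2.05 m/pixel


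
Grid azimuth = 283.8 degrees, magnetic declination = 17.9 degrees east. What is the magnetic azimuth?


magnetic azimuth = grid azimuth - declination (east +ve)
mag_az = 283.8 - 17.9 = 265.9 degrees

265.9 degrees


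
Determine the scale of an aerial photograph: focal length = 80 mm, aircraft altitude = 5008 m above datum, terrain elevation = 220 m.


scale = f / (H - h) = 80 mm / 4788 m = 80 / 4788000 = 1:59850

1:59850


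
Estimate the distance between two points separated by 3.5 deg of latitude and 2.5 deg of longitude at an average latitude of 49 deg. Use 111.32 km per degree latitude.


dlat_km = 3.5 * 111.32 = 389.62
dlon_km = 2.5 * 111.32 * cos(49) ≈ 182.581
dist = sqrt(389.62^2 + 182.581^2) ≈ 430.3 km

430.3 km


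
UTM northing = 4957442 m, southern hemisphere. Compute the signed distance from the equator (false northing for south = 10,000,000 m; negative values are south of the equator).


For southern: actual = 4957442 - 10000000 = -5042558 m

-5042558 m


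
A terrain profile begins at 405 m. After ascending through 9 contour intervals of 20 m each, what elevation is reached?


elevation = 405 + 9 * 20 = 585 m

585 m


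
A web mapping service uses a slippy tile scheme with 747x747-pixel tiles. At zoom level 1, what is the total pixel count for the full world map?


tiles per axis = 2^1 = 2
total tiles = 2^2 = 4
pixels per axis = 2 * 747 = 1494
total pixels = 1494^2 = 2232036

2232036 pixels


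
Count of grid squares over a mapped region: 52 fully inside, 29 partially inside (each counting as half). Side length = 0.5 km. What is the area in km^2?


effective squares = 52 + 29 * 0.5 = 66.5
area = 66.5 * 0.25 = 16.625 km^2

16.625 km^2


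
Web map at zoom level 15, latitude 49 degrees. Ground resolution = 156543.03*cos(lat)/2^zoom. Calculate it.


res = 156543.03 * cos(49) / 2^15 = 156543.03 * 0.65605903 / 32768 = 3.13 m/pixel

3.13 m/pixel


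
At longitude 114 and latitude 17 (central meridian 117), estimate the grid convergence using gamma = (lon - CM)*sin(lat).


gamma = (114 - 117) * sin(17) = -3 * 0.292372 = -0.877 degrees

-0.877 degrees


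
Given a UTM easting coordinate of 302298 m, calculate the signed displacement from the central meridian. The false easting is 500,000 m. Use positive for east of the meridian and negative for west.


displacement = 302298 - 500000 = -197702 m

-197702 m


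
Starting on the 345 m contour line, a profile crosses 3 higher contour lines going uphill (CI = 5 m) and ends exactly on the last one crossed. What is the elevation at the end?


elevation = 345 + 3 * 5 = 360 m

360 m


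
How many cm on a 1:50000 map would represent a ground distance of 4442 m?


map_cm = 4442 * 100 / 50000 = 8.884 cm ≈ 8.88 cm

8.88 cm


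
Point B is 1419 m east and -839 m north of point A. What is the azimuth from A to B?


az = atan2(1419, -839) = 120.6 deg
adjusted to 0-360: 120.6 degrees

120.6 degrees


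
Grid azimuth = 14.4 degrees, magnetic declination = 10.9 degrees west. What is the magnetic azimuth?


magnetic azimuth = grid azimuth - declination (east +ve)
mag_az = 14.4 - -10.9 = 25.3 degrees

25.3 degrees


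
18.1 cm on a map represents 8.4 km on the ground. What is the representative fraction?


ground = 8.4 km = 840000 cm; RF denominator = ground / map = 840000 / 18.1 ≈ 46409; RF = 1:46409

1:46409


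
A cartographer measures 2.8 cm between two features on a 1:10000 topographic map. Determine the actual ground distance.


ground = 2.8 cm * 10000 / 100 = 280.0 m

280.0 m


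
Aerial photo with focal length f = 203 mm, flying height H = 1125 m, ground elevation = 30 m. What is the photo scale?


scale = f / (H - h) = 203 mm / 1095 m = 203 / 1095000 = 1:5394

1:5394


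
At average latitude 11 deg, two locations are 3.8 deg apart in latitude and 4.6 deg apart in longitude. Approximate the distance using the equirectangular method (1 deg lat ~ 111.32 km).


dlat_km = 3.8 * 111.32 = 423.016
dlon_km = 4.6 * 111.32 * cos(11) ≈ 502.664
dist = sqrt(423.016^2 + 502.664^2) ≈ 657.0 km

657.0 km


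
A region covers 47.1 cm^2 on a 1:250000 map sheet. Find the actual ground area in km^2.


ground_area = 47.1 * (250000/100)^2 = 294375000.0 m^2 = 294.375 km^2

294.375 km^2


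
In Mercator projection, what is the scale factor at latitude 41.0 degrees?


SF = 1 / cos(41.0) = 1 / 0.75471 = 1.325

1.325


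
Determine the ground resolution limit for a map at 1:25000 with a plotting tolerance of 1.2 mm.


ground = 1.2 mm * 25000 / 1000 = 30.0 m

30.0 m


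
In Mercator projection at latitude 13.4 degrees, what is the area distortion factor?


area_distortion = 1/cos^2(13.4) = 1.057

1.057


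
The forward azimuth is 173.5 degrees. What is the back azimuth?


back azimuth = (173.5 + 180) mod 360 = 353.5 degrees

353.5 degrees


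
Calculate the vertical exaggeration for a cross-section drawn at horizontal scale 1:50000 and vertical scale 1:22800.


VE = horizontal_scale / vertical_scale = 50000 / 22800 ≈ 2.2

2.2x


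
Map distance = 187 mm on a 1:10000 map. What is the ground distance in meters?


ground = 187 mm * 10000 / 1000 = 1870.0 m

1870.0 m


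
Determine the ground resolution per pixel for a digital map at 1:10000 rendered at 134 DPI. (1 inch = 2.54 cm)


pixel_cm = 2.54 / 134 ≈ 0.018955 cm
ground = pixel_cm * 10000 / 100 = 2.54 * 10000 / (134 * 100) = 25400 / 13400 ≈ 1.9 m

1.9 m


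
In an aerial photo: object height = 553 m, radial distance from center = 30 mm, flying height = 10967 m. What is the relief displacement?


d = h * r / H = 553 * 30 / 10967 = 1.51 mm

1.51 mm


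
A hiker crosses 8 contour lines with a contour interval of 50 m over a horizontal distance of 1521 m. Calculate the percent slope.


elevation change = 8 * 50 = 400 m
slope = 400 / 1521 * 100 = 26.3%

26.3%


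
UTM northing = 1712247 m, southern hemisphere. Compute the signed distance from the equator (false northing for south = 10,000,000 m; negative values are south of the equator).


For southern: actual = 1712247 - 10000000 = -8287753 m

-8287753 m


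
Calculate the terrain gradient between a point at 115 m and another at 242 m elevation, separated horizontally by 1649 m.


gradient = (242 - 115) / 1649 = 127 / 1649 = 0.077

0.077


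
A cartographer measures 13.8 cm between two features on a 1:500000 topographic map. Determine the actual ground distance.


ground = 13.8 cm * 500000 / 100 = 69000.0 m = 69.0 km

69.0 km


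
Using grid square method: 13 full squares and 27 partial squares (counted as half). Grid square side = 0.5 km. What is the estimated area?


effective squares = 13 + 27 * 0.5 = 26.5
area = 26.5 * 0.25 = 6.625 km^2

6.625 km^2


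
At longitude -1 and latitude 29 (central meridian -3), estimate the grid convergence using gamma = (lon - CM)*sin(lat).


gamma = (-1 - -3) * sin(29) = 2 * 0.48481 = 0.97 degrees

0.97 degrees
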